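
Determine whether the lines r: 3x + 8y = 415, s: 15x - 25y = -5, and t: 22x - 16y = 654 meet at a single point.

Yes

Intersecting r and s: solving the 2×2 system gives (x, y) = (53, 32).
Substitute into t: (22)(53) + (-16)(32) = 654.
This equals 654, so (53, 32) lies on all three lines and they are concurrent.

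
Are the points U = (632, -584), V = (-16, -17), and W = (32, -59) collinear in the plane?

UV = (-648, 567), UW = (-600, 525).
Twice the signed area of △UVW is (-648)(525) − (567)(-600) = 0.
The triangle is degenerate (zero area), so the points are collinear.

Yes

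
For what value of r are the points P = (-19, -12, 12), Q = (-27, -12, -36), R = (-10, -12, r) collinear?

Collinearity requires PQ × PR = 0; each component is linear in r.
The y-component gives (8)r + (-528) = 0, so r = 66.
The remaining components then also vanish.

66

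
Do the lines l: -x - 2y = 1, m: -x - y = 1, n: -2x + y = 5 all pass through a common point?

No

Lines aᵢx + bᵢy = cᵢ with pairwise distinct directions are concurrent exactly when det[aᵢ bᵢ cᵢ] = 0.
Here the determinant is -3.
Nonzero, so no common point exists.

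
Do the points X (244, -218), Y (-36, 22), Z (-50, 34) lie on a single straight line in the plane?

Yes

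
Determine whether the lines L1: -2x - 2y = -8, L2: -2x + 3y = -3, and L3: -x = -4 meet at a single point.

No

Lines aᵢx + bᵢy = cᵢ with pairwise distinct directions are concurrent exactly when det[aᵢ bᵢ cᵢ] = 0.
Here the determinant is 10.
Nonzero, so no common point exists.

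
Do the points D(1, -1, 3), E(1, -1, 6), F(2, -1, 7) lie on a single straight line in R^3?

No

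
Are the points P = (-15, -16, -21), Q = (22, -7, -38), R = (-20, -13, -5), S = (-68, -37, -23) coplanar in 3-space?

With P as base: PQ = (37, 9, -17), PR = (-5, 3, 16), PS = (-53, -21, -2).
PR × PS = (330, -858, 264).
PQ · (PR × PS) = 0.
The scalar triple product vanishes, so the four points are coplanar.

Yes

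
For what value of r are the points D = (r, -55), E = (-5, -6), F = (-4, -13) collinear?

2

The three points are collinear iff det[DE; DF] = 0.
This determinant is linear in r: (7)r + (-14) = 0, so r = 2.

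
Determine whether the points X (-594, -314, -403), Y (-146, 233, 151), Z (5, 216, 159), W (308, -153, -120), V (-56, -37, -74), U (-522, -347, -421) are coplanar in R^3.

The plane through X, Y, Z has normal n = XY × XZ = (13794, 80070, -90213) and equation n·P = 3020223.
Checking the remaining points: n·W = 2823402, n·V = 2940708, n·U = 2994915.
Since n·W = 2823402 ≠ 3020223, W is off the plane and the points are not all coplanar.

No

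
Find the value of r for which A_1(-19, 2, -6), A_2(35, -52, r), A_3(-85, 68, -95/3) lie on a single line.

15

Collinearity requires A_1A_2 × A_1A_3 = 0; each component is linear in r.
The x-component gives (-66)r + (990) = 0, so r = 15.
The remaining components then also vanish.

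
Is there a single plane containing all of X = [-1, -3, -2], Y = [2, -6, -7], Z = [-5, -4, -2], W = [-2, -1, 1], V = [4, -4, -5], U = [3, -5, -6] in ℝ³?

The plane through X, Y, Z has normal n = XY × XZ = (-5, 20, -15) and equation n·P = -25.
Checking the remaining points: n·W = -25, n·V = -25, n·U = -25.
All equal -25, so all 6 points lie in one plane.

Yes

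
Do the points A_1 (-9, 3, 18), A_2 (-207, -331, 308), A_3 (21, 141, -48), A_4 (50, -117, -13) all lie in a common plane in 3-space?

Yes

A normal to the plane through A_1, A_2, A_3 is n = A_1A_2 × A_1A_3 = (-17976, -4368, -17304).
The plane has equation n·P = -162792. For A_4: n·A_4 = -162792.
Equal, so A_4 lies in the plane and all four are coplanar.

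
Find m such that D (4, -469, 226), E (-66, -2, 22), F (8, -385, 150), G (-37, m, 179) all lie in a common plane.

-287

Normal to plane DEF: n = (-18356, -6136, -7748); plane equation n·P = 1053312.
Requiring n·G = 1053312: (-6136)m + (-707720) = 1053312.
So m = -287.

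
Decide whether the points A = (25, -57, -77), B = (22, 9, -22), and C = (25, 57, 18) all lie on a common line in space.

No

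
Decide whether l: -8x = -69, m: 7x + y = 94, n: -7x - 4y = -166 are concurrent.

Intersecting l and m: solving the 2×2 system gives (x, y) = (69/8, 269/8).
Substitute into n: (-7)(69/8) + (-4)(269/8) = -1559/8.
But n requires -166 ≠ -1559/8, so the three lines have no common point.

No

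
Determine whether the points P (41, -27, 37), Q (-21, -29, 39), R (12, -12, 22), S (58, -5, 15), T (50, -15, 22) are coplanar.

The plane through P, Q, R has normal n = PQ × PR = (0, -988, -988) and equation n·X = -9880.
Checking the remaining points: n·S = -9880, n·T = -6916.
Since n·T = -6916 ≠ -9880, T is off the plane and the points are not all coplanar.

No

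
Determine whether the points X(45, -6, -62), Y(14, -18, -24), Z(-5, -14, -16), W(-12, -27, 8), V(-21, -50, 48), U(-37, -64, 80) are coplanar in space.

The plane through X, Y, Z has normal n = XY × XZ = (-248, -474, -352) and equation n·P = 13508.
Checking the remaining points: n·W = 12958, n·V = 12012, n·U = 11352.
Since n·W = 12958 ≠ 13508, W is off the plane and the points are not all coplanar.

No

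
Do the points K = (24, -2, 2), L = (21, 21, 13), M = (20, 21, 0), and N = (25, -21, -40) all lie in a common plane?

A normal to the plane through K, L, M is n = KL × KM = (-299, -50, 23).
The plane has equation n·P = -7030. For N: n·N = -7345.
-7345 ≠ -7030, so N is off the plane.

No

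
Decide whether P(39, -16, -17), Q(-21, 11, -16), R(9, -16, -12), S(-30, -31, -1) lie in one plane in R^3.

With P as base: PQ = (-60, 27, 1), PR = (-30, 0, 5), PS = (-69, -15, 16).
PR × PS = (75, 135, 450).
PQ · (PR × PS) = -405.
Since -405 ≠ 0, the four points are not coplanar.

No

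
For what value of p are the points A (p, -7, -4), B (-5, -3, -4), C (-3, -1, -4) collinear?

-9

Direction BC = (2, 2, 0). From the y-coordinate of A, the parameter along the line is τ = (-7 − (-3))/2 = -2.
Then p = (-5) + (-2)·(2) = -9.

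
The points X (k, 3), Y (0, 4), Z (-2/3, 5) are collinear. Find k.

2/3

The three points are collinear iff det[XY; XZ] = 0.
This determinant is linear in k: (-1)k + (2/3) = 0, so k = 2/3.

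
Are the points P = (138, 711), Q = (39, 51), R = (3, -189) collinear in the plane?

Yes

PQ = (-99, -660), PR = (-135, -900).
Checking proportionality: PR = 15/11·PQ, so the vectors are parallel and the points are collinear.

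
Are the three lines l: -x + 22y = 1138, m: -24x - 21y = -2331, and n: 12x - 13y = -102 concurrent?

Lines aᵢx + bᵢy = cᵢ with pairwise distinct directions are concurrent exactly when det[aᵢ bᵢ cᵢ] = 0.
Here the determinant is 753.
Nonzero, so no common point exists.

No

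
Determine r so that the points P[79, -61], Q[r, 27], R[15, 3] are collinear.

-9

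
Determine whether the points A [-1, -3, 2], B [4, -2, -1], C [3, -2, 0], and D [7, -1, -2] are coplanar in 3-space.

With A as base: AB = (5, 1, -3), AC = (4, 1, -2), AD = (8, 2, -4).
AC × AD = (0, 0, 0).
AB · (AC × AD) = 0.
The scalar triple product vanishes, so the four points are coplanar.

Yes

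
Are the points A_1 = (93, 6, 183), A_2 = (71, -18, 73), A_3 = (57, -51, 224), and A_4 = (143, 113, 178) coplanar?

A normal to the plane through A_1, A_2, A_3 is n = A_1A_2 × A_1A_3 = (-7254, 4862, 390).
The plane has equation n·P = -574080. For A_4: n·A_4 = -418496.
-418496 ≠ -574080, so A_4 is off the plane.

No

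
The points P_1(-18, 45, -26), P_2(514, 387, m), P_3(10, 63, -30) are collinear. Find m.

-102

Collinearity requires P_1P_2 × P_1P_3 = 0; each component is linear in m.
The x-component gives (-18)m + (-1836) = 0, so m = -102.
The remaining components then also vanish.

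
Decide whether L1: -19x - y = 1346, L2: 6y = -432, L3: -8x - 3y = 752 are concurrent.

No

Intersecting L1 and L2: solving the 2×2 system gives (x, y) = (-1274/19, -72).
Substitute into L3: (-8)(-1274/19) + (-3)(-72) = 14296/19.
But L3 requires 752 ≠ 14296/19, so the three lines have no common point.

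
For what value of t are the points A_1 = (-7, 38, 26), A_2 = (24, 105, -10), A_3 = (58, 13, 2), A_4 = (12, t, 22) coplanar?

21

The points are coplanar iff A_1A_2 · (A_1A_3 × A_1A_4) = 0.
Expanding, this is linear in t: (-1596)t + (33516) = 0.
So t = 21.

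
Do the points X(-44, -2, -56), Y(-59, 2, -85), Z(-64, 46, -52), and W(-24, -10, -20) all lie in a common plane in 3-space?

The four points are coplanar iff the 3×3 determinant with rows XY, XZ, XW is zero.
Rows: (-15, 4, -29), (-20, 48, 4), (20, -8, 36).
Expanding along the first row: (-15)(1760) − (4)(-800) + (-29)(-800) = 0.
Zero determinant ⇒ coplanar.

Yes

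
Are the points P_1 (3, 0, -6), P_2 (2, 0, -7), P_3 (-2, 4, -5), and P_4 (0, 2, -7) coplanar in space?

No

A normal to the plane through P_1, P_2, P_3 is n = P_1P_2 × P_1P_3 = (4, 6, -4).
The plane has equation n·P = 36. For P_4: n·P_4 = 40.
40 ≠ 36, so P_4 is off the plane.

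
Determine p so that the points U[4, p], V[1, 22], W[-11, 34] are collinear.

19

The three points are collinear iff det[UV; UW] = 0.
This determinant is linear in p: (-12)p + (228) = 0, so p = 19.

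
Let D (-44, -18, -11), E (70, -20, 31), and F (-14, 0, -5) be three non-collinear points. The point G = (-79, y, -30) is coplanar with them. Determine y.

5

A normal to the plane is n = DE × DF = (-768, 576, 2112).
G lies in the plane iff n · DG = 0.
This gives (576)y + (-2880) = 0, so y = 5.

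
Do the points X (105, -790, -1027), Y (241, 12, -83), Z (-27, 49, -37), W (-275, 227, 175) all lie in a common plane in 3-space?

Yes

With X as base: XY = (136, 802, 944), XZ = (-132, 839, 990), XW = (-380, 1017, 1202).
XZ × XW = (1648, -217536, 184576).
XY · (XZ × XW) = 0.
The scalar triple product vanishes, so the four points are coplanar.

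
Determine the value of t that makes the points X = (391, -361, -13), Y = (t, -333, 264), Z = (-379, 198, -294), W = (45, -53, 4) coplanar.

Normal to plane XZW: n = (96051, 110316, -43746); plane equation n·P = -1699437.
Requiring n·Y = -1699437: (96051)t + (-48284172) = -1699437.
So t = 485.

485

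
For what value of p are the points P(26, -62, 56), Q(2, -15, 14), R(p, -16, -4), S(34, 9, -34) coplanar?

The points are coplanar iff PQ · (PR × PS) = 0.
Expanding, this is linear in p: (1248)p + (-42432) = 0.
So p = 34.

34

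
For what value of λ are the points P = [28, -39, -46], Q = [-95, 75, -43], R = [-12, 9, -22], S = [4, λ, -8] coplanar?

1

Normal to plane PQR: n = (2592, 2832, -1344); plane equation n·X = 23952.
Requiring n·S = 23952: (2832)λ + (21120) = 23952.
So λ = 1.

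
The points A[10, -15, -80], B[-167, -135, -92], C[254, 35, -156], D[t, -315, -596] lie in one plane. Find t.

589

Coplanarity ⇔ det[AB; AC; AD] = 0.
Expanding, this is linear in t: (9720)t + (-5725080) = 0.
So t = 589.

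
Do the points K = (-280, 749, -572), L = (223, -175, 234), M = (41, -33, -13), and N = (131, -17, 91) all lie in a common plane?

No

The four points are coplanar iff the 3×3 determinant with rows KL, KM, KN is zero.
Rows: (503, -924, 806), (321, -782, 559), (411, -766, 663).
Expanding along the first row: (503)(-90272) − (-924)(-16926) + (806)(75516) = -180544.
Nonzero ⇒ not coplanar.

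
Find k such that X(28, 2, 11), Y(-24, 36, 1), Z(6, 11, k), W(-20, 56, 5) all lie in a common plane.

6

Normal to plane XYW: n = (336, 168, -1176); plane equation n·P = -3192.
Requiring n·Z = -3192: (-1176)k + (3864) = -3192.
So k = 6.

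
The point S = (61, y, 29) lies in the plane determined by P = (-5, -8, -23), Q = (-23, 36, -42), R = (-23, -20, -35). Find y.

-28

A normal to the plane is n = PQ × PR = (-756, 126, 1008).
S lies in the plane iff n · PS = 0.
This gives (126)y + (3528) = 0, so y = -28.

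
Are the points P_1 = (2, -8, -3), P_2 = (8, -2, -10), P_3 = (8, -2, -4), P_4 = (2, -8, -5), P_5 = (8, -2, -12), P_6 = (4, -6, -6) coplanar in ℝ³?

Yes

The plane through P_1, P_2, P_3 has normal n = P_1P_2 × P_1P_3 = (36, -36, 0) and equation n·P = 360.
Checking the remaining points: n·P_4 = 360, n·P_5 = 360, n·P_6 = 360.
All equal 360, so all 6 points lie in one plane.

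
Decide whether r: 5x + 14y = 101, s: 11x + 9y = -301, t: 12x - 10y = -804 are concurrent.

The three lines meet at one point iff the augmented coefficient matrix [aᵢ bᵢ cᵢ] has rank < 3, i.e. its determinant vanishes.
Here the determinant is 0.
It vanishes, so the lines are concurrent at (-47, 24).

Yes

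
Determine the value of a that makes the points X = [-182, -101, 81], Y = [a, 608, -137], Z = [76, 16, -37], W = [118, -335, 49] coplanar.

Normal to plane XZW: n = (-31356, -27144, -95472); plane equation n·P = 715104.
Requiring n·Y = 715104: (-31356)a + (-3423888) = 715104.
So a = -132.

-132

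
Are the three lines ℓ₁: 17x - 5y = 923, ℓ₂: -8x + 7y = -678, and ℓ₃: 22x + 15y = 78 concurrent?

No

Lines aᵢx + bᵢy = cᵢ with pairwise distinct directions are concurrent exactly when det[aᵢ bᵢ cᵢ] = 0.
Here the determinant is 730.
Nonzero, so no common point exists.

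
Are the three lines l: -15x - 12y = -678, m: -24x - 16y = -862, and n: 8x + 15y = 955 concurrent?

Intersecting l and m: solving the 2×2 system gives (x, y) = (-21/2, 557/8).
Substitute into n: (8)(-21/2) + (15)(557/8) = 7683/8.
But n requires 955 ≠ 7683/8, so the three lines have no common point.

No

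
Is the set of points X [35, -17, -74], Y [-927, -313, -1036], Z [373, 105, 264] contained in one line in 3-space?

No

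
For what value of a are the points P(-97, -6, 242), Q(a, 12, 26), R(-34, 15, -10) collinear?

-43

Collinearity requires PQ × PR = 0; each component is linear in a.
The y-component gives (252)a + (10836) = 0, so a = -43.
The remaining components then also vanish.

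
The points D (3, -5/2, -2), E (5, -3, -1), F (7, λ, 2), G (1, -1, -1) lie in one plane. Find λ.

Normal to plane DEG: n = (-2, -4, 2); plane equation n·P = 0.
Requiring n·F = 0: (-4)λ + (-10) = 0.
So λ = -5/2.

-5/2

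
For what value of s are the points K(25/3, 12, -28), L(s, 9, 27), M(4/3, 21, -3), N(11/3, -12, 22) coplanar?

-2

Normal to plane KMN: n = (1050, 700/3, 210); plane equation n·P = 5670.
Requiring n·L = 5670: (1050)s + (7770) = 5670.
So s = -2.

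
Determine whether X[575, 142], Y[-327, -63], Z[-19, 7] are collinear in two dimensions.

Yes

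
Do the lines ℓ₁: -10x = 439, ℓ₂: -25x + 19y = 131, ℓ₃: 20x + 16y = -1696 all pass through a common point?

No

Intersecting ℓ₁ and ℓ₂: solving the 2×2 system gives (x, y) = (-439/10, -1933/38).
Substitute into ℓ₃: (20)(-439/10) + (16)(-1933/38) = -32146/19.
But ℓ₃ requires -1696 ≠ -32146/19, so the three lines have no common point.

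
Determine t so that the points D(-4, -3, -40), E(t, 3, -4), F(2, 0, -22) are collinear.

8

Direction DF = (6, 3, 18). From the y-coordinate of E, the parameter along the line is τ = (3 − (-3))/3 = 2.
Then t = (-4) + 2·(6) = 8.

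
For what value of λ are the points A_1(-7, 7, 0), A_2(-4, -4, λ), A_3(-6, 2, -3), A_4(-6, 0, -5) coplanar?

-5

The points are coplanar iff A_1A_2 · (A_1A_3 × A_1A_4) = 0.
Expanding, this is linear in λ: (-2)λ + (-10) = 0.
So λ = -5.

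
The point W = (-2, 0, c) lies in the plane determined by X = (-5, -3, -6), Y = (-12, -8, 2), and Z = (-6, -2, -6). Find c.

-10

A normal to the plane is n = XY × XZ = (-8, -8, -12).
W lies in the plane iff n · XW = 0.
This gives (-12)c + (-120) = 0, so c = -10.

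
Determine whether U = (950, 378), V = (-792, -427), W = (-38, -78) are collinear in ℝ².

UV = (-1742, -805), UW = (-988, -456).
If collinear, UW would be a scalar multiple of UV. But (-1742)·(-456) ≠ (-805)·(-988) (difference -988), so they are not parallel; the points are not collinear.

No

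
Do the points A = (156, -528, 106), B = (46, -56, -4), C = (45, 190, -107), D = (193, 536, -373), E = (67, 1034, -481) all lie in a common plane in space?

The plane through A, B, C has normal n = AB × AC = (-21556, -11220, -26588) and equation n·P = -256904.
Checking the remaining points: n·D = -256904, n·E = -256904.
All equal -256904, so all 5 points lie in one plane.

Yes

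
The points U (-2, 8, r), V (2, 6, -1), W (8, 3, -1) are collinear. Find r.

-1

Direction VW = (6, -3, 0). From the x-coordinate of U, the parameter along the line is τ = (-2 − 2)/6 = -2/3.
Then r = (-1) + (-2/3)·(0) = -1.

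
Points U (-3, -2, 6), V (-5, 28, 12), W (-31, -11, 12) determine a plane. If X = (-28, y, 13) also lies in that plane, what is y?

Coplanarity requires UV · (UW × UX) = 0.
UV = (-2, 30, 6), UW = (-28, -9, 6); the triple product is linear in y with coefficient -156 and constant term -156.
Setting it to zero: y = -1.

-1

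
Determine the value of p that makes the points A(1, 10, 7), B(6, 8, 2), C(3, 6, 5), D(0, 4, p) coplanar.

Coplanarity ⇔ det[AB; AC; AD] = 0.
Expanding, this is linear in p: (-16)p + (128) = 0.
So p = 8.

8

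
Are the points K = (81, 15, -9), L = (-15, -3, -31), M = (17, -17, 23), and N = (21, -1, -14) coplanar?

No

A normal to the plane through K, L, M is n = KL × KM = (-1280, 4480, 1920).
The plane has equation n·P = -53760. For N: n·N = -58240.
-58240 ≠ -53760, so N is off the plane.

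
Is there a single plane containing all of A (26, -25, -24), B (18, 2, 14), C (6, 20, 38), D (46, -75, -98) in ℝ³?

No

A normal to the plane through A, B, C is n = AB × AC = (-36, -264, 180).
The plane has equation n·P = 1344. For D: n·D = 504.
504 ≠ 1344, so D is off the plane.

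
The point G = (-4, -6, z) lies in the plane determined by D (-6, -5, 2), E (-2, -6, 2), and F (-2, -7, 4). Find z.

3

A normal to the plane is n = DE × DF = (-2, -8, -4).
G lies in the plane iff n · DG = 0.
This gives (-4)z + (12) = 0, so z = 3.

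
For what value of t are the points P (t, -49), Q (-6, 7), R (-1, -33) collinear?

1

Collinearity: (P − Q) must be parallel to (R − Q) = (5, -40).
Cross-multiplying the components: (t − (-6))·(-40) = (-56)·(5).
Solving gives t = 1.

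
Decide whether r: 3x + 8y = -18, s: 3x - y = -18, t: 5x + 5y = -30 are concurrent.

Yes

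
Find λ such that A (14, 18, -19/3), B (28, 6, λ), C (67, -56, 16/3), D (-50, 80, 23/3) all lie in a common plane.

-11

Normal to plane ACD: n = (-5278/3, -4466/3, -1450); plane equation n·P = -126730/3.
Requiring n·B = -126730/3: (-1450)λ + (-174580/3) = -126730/3.
So λ = -11.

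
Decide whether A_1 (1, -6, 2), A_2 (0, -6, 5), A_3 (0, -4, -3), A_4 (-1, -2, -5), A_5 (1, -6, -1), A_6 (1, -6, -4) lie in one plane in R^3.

No

The plane through A_1, A_2, A_3 has normal n = A_1A_2 × A_1A_3 = (-6, -8, -2) and equation n·P = 38.
Checking the remaining points: n·A_4 = 32, n·A_5 = 44, n·A_6 = 50.
Since n·A_4 = 32 ≠ 38, A_4 is off the plane and the points are not all coplanar.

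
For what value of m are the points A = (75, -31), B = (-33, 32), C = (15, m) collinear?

The three points are collinear iff det[AB; AC] = 0.
This determinant is linear in m: (-108)m + (432) = 0, so m = 4.

4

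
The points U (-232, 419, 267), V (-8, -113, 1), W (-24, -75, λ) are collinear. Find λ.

Direction UV = (224, -532, -266). From the x-coordinate of W, the parameter along the line is τ = (-24 − (-232))/224 = 13/14.
Then λ = 267 + 13/14·(-266) = 20.

20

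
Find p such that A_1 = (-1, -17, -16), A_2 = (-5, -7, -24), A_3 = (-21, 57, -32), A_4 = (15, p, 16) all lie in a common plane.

Coplanarity ⇔ det[A_1A_2; A_1A_3; A_1A_4] = 0.
Expanding, this is linear in p: (96)p + (5472) = 0.
So p = -57.

-57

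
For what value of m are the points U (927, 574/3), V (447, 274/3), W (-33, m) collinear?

Collinearity: (W − U) must be parallel to (V − U) = (-480, -100).
Cross-multiplying the components: (m − 574/3)·(-480) = (-960)·(-100).
Solving gives m = -26/3.

-26/3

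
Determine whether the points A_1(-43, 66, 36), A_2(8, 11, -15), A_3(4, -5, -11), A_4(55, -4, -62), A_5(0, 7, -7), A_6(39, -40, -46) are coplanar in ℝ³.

Yes

The plane through A_1, A_2, A_3 has normal n = A_1A_2 × A_1A_3 = (-1036, 0, -1036) and equation n·P = 7252.
Checking the remaining points: n·A_4 = 7252, n·A_5 = 7252, n·A_6 = 7252.
All equal 7252, so all 6 points lie in one plane.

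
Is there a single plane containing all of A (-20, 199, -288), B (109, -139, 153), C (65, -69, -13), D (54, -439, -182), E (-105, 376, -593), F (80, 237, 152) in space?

The plane through A, B, C has normal n = AB × AC = (25238, 2010, -5842) and equation n·P = 1577726.
Checking the remaining points: n·D = 1543706, n·E = 1570076, n·F = 1607426.
Since n·D = 1543706 ≠ 1577726, D is off the plane and the points are not all coplanar.

No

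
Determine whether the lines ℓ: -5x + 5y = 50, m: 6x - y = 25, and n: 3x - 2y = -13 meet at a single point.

Yes

Intersecting ℓ and m: solving the 2×2 system gives (x, y) = (7, 17).
Substitute into n: (3)(7) + (-2)(17) = -13.
This equals -13, so (7, 17) lies on all three lines and they are concurrent.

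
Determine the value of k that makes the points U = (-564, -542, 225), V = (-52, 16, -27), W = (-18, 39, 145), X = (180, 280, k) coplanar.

The points are coplanar iff UV · (UW × UX) = 0.
Expanding, this is linear in k: (-7196)k + (-2094036) = 0.
So k = -291.

-291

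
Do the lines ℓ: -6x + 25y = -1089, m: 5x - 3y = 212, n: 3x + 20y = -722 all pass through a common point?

No

Intersecting ℓ and m: solving the 2×2 system gives (x, y) = (19, -39).
Substitute into n: (3)(19) + (20)(-39) = -723.
But n requires -722 ≠ -723, so the three lines have no common point.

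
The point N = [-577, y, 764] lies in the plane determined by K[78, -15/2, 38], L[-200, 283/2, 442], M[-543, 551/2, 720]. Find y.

585/2

A normal to the plane is n = KL × KM = (-12714, -61288, 13855).
N lies in the plane iff n · KN = 0.
This gives (-61288)y + (17926740) = 0, so y = 585/2.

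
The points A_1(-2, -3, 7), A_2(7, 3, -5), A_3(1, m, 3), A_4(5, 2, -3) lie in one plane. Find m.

-1

The points are coplanar iff A_1A_2 · (A_1A_3 × A_1A_4) = 0.
Expanding, this is linear in m: (-6)m + (-6) = 0.
So m = -1.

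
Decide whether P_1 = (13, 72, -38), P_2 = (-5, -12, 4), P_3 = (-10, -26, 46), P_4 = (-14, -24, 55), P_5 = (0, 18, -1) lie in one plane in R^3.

The plane through P_1, P_2, P_3 has normal n = P_1P_2 × P_1P_3 = (-2940, 546, -168) and equation n·P = 7476.
Checking the remaining points: n·P_4 = 18816, n·P_5 = 9996.
Since n·P_4 = 18816 ≠ 7476, P_4 is off the plane and the points are not all coplanar.

No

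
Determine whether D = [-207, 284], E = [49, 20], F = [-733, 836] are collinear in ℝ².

No

DE = (256, -264), DF = (-526, 552).
det[DE; DF] = (256)(552) − (-264)(-526) = 2448.
The determinant is nonzero, so they are not collinear.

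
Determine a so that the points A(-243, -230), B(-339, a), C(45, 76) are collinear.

-332

Collinearity: (B − A) must be parallel to (C − A) = (288, 306).
Cross-multiplying the components: (a − (-230))·(288) = (-96)·(306).
Solving gives a = -332.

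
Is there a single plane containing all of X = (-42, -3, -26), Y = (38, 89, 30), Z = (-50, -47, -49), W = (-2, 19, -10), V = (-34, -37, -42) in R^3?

The plane through X, Y, Z has normal n = XY × XZ = (348, 1392, -2784) and equation n·P = 53592.
Checking the remaining points: n·W = 53592, n·V = 53592.
All equal 53592, so all 5 points lie in one plane.

Yes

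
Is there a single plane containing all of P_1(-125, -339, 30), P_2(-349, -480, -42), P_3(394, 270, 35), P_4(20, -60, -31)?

Yes

With P_1 as base: P_1P_2 = (-224, -141, -72), P_1P_3 = (519, 609, 5), P_1P_4 = (145, 279, -61).
P_1P_3 × P_1P_4 = (-38544, 32384, 56496).
P_1P_2 · (P_1P_3 × P_1P_4) = 0.
The scalar triple product vanishes, so the four points are coplanar.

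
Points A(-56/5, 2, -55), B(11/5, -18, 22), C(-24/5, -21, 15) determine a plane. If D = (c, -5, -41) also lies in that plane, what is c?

-64/5

Coplanarity requires AB · (AC × AD) = 0.
AB = (67/5, -20, 77), AC = (32/5, -23, 70); the triple product is linear in c with coefficient 371 and constant term 23744/5.
Setting it to zero: c = -64/5.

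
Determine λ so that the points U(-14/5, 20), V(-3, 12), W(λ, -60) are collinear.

-24/5

Collinearity: (W − U) must be parallel to (V − U) = (-1/5, -8).
Cross-multiplying the components: (λ − (-14/5))·(-8) = (-80)·(-1/5).
Solving gives λ = -24/5.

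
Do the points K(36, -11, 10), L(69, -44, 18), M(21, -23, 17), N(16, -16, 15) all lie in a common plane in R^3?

With K as base: KL = (33, -33, 8), KM = (-15, -12, 7), KN = (-20, -5, 5).
KM × KN = (-25, -65, -165).
KL · (KM × KN) = 0.
The scalar triple product vanishes, so the four points are coplanar.

Yes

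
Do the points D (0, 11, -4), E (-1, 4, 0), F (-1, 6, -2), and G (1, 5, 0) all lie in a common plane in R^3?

With D as base: DE = (-1, -7, 4), DF = (-1, -5, 2), DG = (1, -6, 4).
DF × DG = (-8, 6, 11).
DE · (DF × DG) = 10.
Since 10 ≠ 0, the four points are not coplanar.

No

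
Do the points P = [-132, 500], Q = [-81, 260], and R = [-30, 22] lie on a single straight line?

PQ = (51, -240), PR = (102, -478).
det[PQ; PR] = (51)(-478) − (-240)(102) = 102.
The determinant is nonzero, so they are not collinear.

No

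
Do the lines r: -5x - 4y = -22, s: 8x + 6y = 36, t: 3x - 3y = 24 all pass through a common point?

Intersecting r and s: solving the 2×2 system gives (x, y) = (6, -2).
Substitute into t: (3)(6) + (-3)(-2) = 24.
This equals 24, so (6, -2) lies on all three lines and they are concurrent.

Yes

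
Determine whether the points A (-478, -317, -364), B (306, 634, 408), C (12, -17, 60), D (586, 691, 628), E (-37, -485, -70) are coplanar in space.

No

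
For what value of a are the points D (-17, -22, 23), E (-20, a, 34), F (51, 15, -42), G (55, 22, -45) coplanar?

24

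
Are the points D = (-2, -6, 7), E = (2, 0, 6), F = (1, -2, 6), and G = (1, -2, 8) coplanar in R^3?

The four points are coplanar iff the 3×3 determinant with rows DE, DF, DG is zero.
Rows: (4, 6, -1), (3, 4, -1), (3, 4, 1).
Expanding along the first row: (4)(8) − (6)(6) + (-1)(0) = -4.
Nonzero ⇒ not coplanar.

No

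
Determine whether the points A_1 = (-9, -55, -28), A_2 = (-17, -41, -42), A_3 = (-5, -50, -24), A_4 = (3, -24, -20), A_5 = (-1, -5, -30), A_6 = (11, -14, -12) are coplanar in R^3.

Yes

The plane through A_1, A_2, A_3 has normal n = A_1A_2 × A_1A_3 = (126, -24, -96) and equation n·P = 2874.
Checking the remaining points: n·A_4 = 2874, n·A_5 = 2874, n·A_6 = 2874.
All equal 2874, so all 6 points lie in one plane.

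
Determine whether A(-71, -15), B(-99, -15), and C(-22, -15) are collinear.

Yes

AB = (-28, 0), AC = (49, 0).
Twice the signed area of △ABC is (-28)(0) − (0)(49) = 0.
The triangle is degenerate (zero area), so the points are collinear.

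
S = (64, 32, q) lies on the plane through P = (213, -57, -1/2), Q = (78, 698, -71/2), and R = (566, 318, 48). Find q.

-51/2

A normal to the plane is n = PQ × PR = (99485/2, -11615/2, -317140).
S lies in the plane iff n · PS = 0.
This gives (-317140)q + (-8087070) = 0, so q = -51/2.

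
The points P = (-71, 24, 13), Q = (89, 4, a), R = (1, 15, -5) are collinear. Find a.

Direction PR = (72, -9, -18). From the x-coordinate of Q, the parameter along the line is τ = (89 − (-71))/72 = 20/9.
Then a = 13 + 20/9·(-18) = -27.

-27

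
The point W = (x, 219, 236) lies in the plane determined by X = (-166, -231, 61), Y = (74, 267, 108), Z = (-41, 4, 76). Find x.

-166

Coplanarity requires XY · (XZ × XW) = 0.
XY = (240, 498, 47), XZ = (125, 235, 15); the triple product is linear in x with coefficient -3575 and constant term -593450.
Setting it to zero: x = -166.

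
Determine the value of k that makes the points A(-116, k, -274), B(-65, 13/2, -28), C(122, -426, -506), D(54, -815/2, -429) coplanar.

Coplanarity ⇔ det[AB; AC; AD] = 0.
Expanding, this is linear in k: (-18105)k + (-7513575) = 0.
So k = -415.

-415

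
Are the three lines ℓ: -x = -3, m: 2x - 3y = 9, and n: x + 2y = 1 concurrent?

Yes

The three lines meet at one point iff the augmented coefficient matrix [aᵢ bᵢ cᵢ] has rank < 3, i.e. its determinant vanishes.
Here the determinant is 0.
It vanishes, so the lines are concurrent at (3, -1).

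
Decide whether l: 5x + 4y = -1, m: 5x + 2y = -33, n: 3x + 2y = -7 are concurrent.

Yes

The three lines meet at one point iff the augmented coefficient matrix [aᵢ bᵢ cᵢ] has rank < 3, i.e. its determinant vanishes.
Here the determinant is 0.
It vanishes, so the lines are concurrent at (-13, 16).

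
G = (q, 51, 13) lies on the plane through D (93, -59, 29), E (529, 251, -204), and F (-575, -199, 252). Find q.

Coplanarity requires DE · (DF × DG) = 0.
DE = (436, 310, -233), DF = (-668, -140, 223); the triple product is linear in q with coefficient 36510 and constant term 693690.
Setting it to zero: q = -19.

-19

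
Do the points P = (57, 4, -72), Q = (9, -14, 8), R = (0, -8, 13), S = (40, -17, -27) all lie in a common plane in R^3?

The four points are coplanar iff the 3×3 determinant with rows PQ, PR, PS is zero.
Rows: (-48, -18, 80), (-57, -12, 85), (-17, -21, 45).
Expanding along the first row: (-48)(1245) − (-18)(-1120) + (80)(993) = -480.
Nonzero ⇒ not coplanar.

No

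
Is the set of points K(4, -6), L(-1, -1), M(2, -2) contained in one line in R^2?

No

KL = (-5, 5), KM = (-2, 4).
If collinear, KM would be a scalar multiple of KL. But (-5)·(4) ≠ (5)·(-2) (difference -10), so they are not parallel; the points are not collinear.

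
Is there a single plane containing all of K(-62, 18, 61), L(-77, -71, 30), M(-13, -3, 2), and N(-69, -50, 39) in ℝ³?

With K as base: KL = (-15, -89, -31), KM = (49, -21, -59), KN = (-7, -68, -22).
KM × KN = (-3550, 1491, -3479).
KL · (KM × KN) = 28400.
Since 28400 ≠ 0, the four points are not coplanar.

No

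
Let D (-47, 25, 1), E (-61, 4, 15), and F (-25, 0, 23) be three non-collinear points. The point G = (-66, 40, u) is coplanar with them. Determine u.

-13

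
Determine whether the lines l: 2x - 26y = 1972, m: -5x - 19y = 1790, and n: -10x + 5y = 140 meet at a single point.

Yes

The three lines meet at one point iff the augmented coefficient matrix [aᵢ bᵢ cᵢ] has rank < 3, i.e. its determinant vanishes.
Here the determinant is 0.
It vanishes, so the lines are concurrent at (-54, -80).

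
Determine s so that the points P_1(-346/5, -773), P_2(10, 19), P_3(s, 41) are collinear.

Collinearity: (P_3 − P_1) must be parallel to (P_2 − P_1) = (396/5, 792).
Cross-multiplying the components: (s − (-346/5))·(792) = (814)·(396/5).
Solving gives s = 61/5.

61/5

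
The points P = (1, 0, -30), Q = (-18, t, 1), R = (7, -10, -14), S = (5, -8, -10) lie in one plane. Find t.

20

Normal to plane PRS: n = (-72, -56, -8); plane equation n·X = 168.
Requiring n·Q = 168: (-56)t + (1288) = 168.
So t = 20.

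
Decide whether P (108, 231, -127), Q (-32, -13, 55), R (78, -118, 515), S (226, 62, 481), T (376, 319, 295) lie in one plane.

The plane through P, Q, R has normal n = PQ × PR = (-93130, 84420, 41540) and equation n·X = 4167400.
Checking the remaining points: n·S = 4167400, n·T = 4167400.
All equal 4167400, so all 5 points lie in one plane.

Yes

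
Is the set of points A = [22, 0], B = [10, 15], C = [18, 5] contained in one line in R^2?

Yes

AB = (-12, 15), AC = (-4, 5).
det[AB; AC] = (-12)(5) − (15)(-4) = 0.
The determinant is zero, so the points are collinear.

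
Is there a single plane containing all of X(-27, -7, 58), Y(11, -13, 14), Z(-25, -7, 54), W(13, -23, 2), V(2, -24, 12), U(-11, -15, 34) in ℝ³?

No

The plane through X, Y, Z has normal n = XY × XZ = (24, 64, 12) and equation n·P = -400.
Checking the remaining points: n·W = -1136, n·V = -1344, n·U = -816.
Since n·W = -1136 ≠ -400, W is off the plane and the points are not all coplanar.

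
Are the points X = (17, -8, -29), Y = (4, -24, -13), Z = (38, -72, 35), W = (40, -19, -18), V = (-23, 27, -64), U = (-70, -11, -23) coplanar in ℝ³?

The plane through X, Y, Z has normal n = XY × XZ = (0, 1168, 1168) and equation n·P = -43216.
Checking the remaining points: n·W = -43216, n·V = -43216, n·U = -39712.
Since n·U = -39712 ≠ -43216, U is off the plane and the points are not all coplanar.

No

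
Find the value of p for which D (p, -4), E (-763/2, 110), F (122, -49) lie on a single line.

-41/2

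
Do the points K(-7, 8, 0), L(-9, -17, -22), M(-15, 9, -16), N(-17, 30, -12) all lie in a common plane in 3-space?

A normal to the plane through K, L, M is n = KL × KM = (422, 144, -202).
The plane has equation n·P = -1802. For N: n·N = -430.
-430 ≠ -1802, so N is off the plane.

No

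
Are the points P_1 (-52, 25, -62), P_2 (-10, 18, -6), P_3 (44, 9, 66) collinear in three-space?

P_1P_2 = (42, -7, 56), P_1P_3 = (96, -16, 128).
Each component of P_1P_3 is 16/7 times the corresponding component of P_1P_2, so P_1P_3 = 16/7·P_1P_2 and the points are collinear.

Yes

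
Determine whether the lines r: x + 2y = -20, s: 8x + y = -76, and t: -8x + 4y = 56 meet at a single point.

Lines aᵢx + bᵢy = cᵢ with pairwise distinct directions are concurrent exactly when det[aᵢ bᵢ cᵢ] = 0.
Here the determinant is -120.
Nonzero, so no common point exists.

No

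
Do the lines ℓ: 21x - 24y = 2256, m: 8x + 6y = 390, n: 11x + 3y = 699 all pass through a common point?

The three lines meet at one point iff the augmented coefficient matrix [aᵢ bᵢ cᵢ] has rank < 3, i.e. its determinant vanishes.
Here the determinant is 0.
It vanishes, so the lines are concurrent at (72, -31).

Yes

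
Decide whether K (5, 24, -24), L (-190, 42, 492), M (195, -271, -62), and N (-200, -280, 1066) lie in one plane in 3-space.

The four points are coplanar iff the 3×3 determinant with rows KL, KM, KN is zero.
Rows: (-195, 18, 516), (190, -295, -38), (-205, -304, 1090).
Expanding along the first row: (-195)(-333102) − (18)(199310) + (516)(-118235) = 358050.
Nonzero ⇒ not coplanar.

No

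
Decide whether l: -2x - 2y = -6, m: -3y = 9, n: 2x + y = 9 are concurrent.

Yes

Intersecting l and m: solving the 2×2 system gives (x, y) = (6, -3).
Substitute into n: (2)(6) + (1)(-3) = 9.
This equals 9, so (6, -3) lies on all three lines and they are concurrent.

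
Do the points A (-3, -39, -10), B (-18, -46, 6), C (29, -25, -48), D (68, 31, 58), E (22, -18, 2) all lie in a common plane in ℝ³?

No

The plane through A, B, C has normal n = AB × AC = (42, -58, 14) and equation n·P = 1996.
Checking the remaining points: n·D = 1870, n·E = 1996.
Since n·D = 1870 ≠ 1996, D is off the plane and the points are not all coplanar.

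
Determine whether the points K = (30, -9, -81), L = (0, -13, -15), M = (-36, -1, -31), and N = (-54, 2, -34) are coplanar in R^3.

The four points are coplanar iff the 3×3 determinant with rows KL, KM, KN is zero.
Rows: (-30, -4, 66), (-66, 8, 50), (-84, 11, 47).
Expanding along the first row: (-30)(-174) − (-4)(1098) + (66)(-54) = 6048.
Nonzero ⇒ not coplanar.

No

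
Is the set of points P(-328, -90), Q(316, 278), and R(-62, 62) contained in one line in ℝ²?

Yes

PQ = (644, 368), PR = (266, 152).
Twice the signed area of △PQR is (644)(152) − (368)(266) = 0.
The triangle is degenerate (zero area), so the points are collinear.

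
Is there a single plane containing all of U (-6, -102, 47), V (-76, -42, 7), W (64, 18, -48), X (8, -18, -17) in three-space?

The four points are coplanar iff the 3×3 determinant with rows UV, UW, UX is zero.
Rows: (-70, 60, -40), (70, 120, -95), (14, 84, -64).
Expanding along the first row: (-70)(300) − (60)(-3150) + (-40)(4200) = 0.
Zero determinant ⇒ coplanar.

Yes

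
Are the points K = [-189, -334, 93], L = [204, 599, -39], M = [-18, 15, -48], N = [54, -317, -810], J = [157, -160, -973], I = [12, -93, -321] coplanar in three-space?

Yes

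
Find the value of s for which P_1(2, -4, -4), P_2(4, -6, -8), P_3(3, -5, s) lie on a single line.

Direction P_1P_2 = (2, -2, -4). From the x-coordinate of P_3, the parameter along the line is τ = (3 − 2)/2 = 1/2.
Then s = (-4) + 1/2·(-4) = -6.

-6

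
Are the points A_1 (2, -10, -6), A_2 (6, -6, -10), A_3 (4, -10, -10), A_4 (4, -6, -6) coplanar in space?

Yes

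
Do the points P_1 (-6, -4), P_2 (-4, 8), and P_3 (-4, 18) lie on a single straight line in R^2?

No

P_1P_2 = (2, 12), P_1P_3 = (2, 22).
Twice the signed area of △P_1P_2P_3 is (2)(22) − (12)(2) = 20.
The area is nonzero, so the three points are not collinear.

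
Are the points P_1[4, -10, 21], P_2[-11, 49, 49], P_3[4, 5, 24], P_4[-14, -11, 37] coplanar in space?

No

With P_1 as base: P_1P_2 = (-15, 59, 28), P_1P_3 = (0, 15, 3), P_1P_4 = (-18, -1, 16).
P_1P_3 × P_1P_4 = (243, -54, 270).
P_1P_2 · (P_1P_3 × P_1P_4) = 729.
Since 729 ≠ 0, the four points are not coplanar.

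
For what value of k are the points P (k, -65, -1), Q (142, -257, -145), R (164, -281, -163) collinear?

-34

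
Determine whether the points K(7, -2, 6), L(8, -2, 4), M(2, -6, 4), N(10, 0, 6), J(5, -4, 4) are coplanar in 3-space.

The plane through K, L, M has normal n = KL × KM = (-8, 12, -4) and equation n·P = -104.
Checking the remaining points: n·N = -104, n·J = -104.
All equal -104, so all 5 points lie in one plane.

Yes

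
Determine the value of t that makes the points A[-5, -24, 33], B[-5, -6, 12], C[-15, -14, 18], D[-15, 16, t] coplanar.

-17

Normal to plane ABC: n = (-60, 210, 180); plane equation n·P = 1200.
Requiring n·D = 1200: (180)t + (4260) = 1200.
So t = -17.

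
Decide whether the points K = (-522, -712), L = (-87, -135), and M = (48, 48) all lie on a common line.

No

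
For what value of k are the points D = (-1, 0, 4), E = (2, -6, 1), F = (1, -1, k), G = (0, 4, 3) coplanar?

Normal to plane DEG: n = (18, 0, 18); plane equation n·P = 54.
Requiring n·F = 54: (18)k + (18) = 54.
So k = 2.

2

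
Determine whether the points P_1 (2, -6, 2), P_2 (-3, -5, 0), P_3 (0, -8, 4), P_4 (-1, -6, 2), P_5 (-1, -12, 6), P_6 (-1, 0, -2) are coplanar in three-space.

The plane through P_1, P_2, P_3 has normal n = P_1P_2 × P_1P_3 = (-2, 14, 12) and equation n·P = -64.
Checking the remaining points: n·P_4 = -58, n·P_5 = -94, n·P_6 = -22.
Since n·P_4 = -58 ≠ -64, P_4 is off the plane and the points are not all coplanar.

No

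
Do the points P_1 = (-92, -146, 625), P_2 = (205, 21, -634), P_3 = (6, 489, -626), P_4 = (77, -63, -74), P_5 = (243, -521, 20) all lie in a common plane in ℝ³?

No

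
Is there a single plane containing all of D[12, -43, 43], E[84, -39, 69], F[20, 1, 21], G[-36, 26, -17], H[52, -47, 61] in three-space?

The plane through D, E, F has normal n = DE × DF = (-1232, 1792, 3136) and equation n·P = 43008.
Checking the remaining points: n·G = 37632, n·H = 43008.
Since n·G = 37632 ≠ 43008, G is off the plane and the points are not all coplanar.

No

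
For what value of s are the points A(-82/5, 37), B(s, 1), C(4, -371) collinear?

-73/5

Collinearity: (B − A) must be parallel to (C − A) = (102/5, -408).
Cross-multiplying the components: (s − (-82/5))·(-408) = (-36)·(102/5).
Solving gives s = -73/5.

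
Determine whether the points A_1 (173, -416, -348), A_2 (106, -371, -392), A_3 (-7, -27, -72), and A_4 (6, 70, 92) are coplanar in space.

A normal to the plane through A_1, A_2, A_3 is n = A_1A_2 × A_1A_3 = (29536, 26412, -17963).
The plane has equation n·P = 373460. For A_4: n·A_4 = 373460.
Equal, so A_4 lies in the plane and all four are coplanar.

Yes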